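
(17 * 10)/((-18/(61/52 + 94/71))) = -261205/11076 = -23.58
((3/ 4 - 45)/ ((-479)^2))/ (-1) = 177/ 917764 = 0.00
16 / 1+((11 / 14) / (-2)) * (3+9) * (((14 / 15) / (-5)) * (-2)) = 356 / 25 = 14.24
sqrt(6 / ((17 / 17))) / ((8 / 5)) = 5*sqrt(6) / 8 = 1.53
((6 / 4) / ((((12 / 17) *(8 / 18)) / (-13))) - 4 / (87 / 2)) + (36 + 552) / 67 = -9974041 / 186528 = -53.47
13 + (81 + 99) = 193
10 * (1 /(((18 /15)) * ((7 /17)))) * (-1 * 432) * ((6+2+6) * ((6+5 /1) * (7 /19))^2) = -725709600 /361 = -2010275.90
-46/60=-23/30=-0.77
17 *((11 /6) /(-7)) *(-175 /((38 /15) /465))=143018.09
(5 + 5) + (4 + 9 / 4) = 65 / 4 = 16.25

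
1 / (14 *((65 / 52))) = 2 / 35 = 0.06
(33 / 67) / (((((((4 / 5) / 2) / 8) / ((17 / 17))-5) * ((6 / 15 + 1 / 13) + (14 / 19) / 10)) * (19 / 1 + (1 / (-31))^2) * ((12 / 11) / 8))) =-237367 / 3403332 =-0.07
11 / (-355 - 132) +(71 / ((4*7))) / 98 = 4393 / 1336328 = 0.00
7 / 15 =0.47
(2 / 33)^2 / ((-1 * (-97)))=4 / 105633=0.00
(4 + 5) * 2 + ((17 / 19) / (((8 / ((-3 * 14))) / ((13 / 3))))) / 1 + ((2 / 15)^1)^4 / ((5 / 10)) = -9059443 / 3847500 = -2.35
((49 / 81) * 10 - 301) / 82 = -23891 / 6642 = -3.60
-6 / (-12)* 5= 5 / 2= 2.50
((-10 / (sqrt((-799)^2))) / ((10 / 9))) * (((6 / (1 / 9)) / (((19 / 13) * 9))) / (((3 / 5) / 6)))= -7020 / 15181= -0.46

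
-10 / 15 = -2 / 3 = -0.67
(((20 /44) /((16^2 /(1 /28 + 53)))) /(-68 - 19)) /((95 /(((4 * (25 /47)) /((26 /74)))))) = -41625 /603296512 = -0.00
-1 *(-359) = 359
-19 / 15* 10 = -38 / 3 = -12.67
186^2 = 34596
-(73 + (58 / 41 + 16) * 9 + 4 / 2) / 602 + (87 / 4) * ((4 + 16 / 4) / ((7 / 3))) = 1831071 / 24682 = 74.19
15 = 15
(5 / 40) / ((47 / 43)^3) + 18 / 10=7872791 / 4152920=1.90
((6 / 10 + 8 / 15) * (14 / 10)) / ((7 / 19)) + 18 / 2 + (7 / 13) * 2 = 14024 / 975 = 14.38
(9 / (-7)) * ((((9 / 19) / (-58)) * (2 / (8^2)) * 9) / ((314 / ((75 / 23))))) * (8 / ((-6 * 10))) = -3645 / 891368128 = -0.00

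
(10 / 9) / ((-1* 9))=-10 / 81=-0.12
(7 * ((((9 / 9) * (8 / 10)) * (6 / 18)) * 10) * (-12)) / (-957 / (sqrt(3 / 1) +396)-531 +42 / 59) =124369168 * sqrt(3) / 25817140327353 +3618663913648 / 8605713442451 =0.42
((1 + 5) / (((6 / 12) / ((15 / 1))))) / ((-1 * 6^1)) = -30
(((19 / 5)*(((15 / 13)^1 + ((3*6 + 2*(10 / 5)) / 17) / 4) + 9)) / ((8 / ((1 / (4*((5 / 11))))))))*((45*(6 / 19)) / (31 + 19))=1375407 / 1768000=0.78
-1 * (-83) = 83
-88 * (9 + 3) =-1056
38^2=1444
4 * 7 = 28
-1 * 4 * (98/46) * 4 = -34.09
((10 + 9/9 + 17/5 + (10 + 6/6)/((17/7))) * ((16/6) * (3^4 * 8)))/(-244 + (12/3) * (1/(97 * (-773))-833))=-52118393328/5697806275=-9.15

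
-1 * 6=-6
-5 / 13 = -0.38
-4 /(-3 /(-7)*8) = -1.17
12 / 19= 0.63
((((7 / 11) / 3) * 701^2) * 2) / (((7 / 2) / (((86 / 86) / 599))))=1965604 / 19767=99.44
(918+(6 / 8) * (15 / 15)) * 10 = 18375 / 2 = 9187.50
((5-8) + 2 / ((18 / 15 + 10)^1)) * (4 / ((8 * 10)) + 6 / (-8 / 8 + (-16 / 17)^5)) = 4421746051 / 460774160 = 9.60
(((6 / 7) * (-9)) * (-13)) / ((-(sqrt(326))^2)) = -351 / 1141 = -0.31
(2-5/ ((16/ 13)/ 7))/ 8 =-423/ 128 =-3.30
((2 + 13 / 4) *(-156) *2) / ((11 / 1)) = -148.91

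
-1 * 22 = -22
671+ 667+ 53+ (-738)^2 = 546035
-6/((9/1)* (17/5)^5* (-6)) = 3125/12778713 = 0.00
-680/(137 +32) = -680/169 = -4.02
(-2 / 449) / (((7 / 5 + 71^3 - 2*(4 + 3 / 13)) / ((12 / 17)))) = -390 / 44393062387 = -0.00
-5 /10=-1 /2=-0.50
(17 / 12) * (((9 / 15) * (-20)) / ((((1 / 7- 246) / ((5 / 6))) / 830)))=246925 / 5163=47.83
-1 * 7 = -7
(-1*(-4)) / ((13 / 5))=20 / 13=1.54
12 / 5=2.40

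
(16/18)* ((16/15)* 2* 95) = 4864/27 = 180.15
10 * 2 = 20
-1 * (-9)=9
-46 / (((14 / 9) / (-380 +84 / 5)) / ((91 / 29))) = 4886856 / 145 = 33702.46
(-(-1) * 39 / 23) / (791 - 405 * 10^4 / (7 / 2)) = -21 / 14320973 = -0.00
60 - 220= -160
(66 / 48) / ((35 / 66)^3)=395307 / 42875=9.22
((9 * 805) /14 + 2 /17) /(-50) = -17599 /1700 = -10.35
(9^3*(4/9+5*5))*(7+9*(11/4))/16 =2355723/64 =36808.17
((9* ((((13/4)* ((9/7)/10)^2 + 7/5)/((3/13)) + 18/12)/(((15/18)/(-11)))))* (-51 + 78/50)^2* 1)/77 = -788192026722/26796875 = -29413.58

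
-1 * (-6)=6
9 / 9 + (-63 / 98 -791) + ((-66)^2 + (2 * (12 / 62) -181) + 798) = 1815311 / 434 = 4182.74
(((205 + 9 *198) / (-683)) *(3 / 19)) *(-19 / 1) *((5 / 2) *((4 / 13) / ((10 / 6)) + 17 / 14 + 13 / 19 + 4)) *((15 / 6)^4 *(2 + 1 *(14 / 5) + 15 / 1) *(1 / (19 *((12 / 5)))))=12931052000625 / 5743931648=2251.25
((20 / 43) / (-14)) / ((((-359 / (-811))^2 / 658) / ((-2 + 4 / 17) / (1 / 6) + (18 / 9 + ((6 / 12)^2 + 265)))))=-2697613084055 / 94212011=-28633.43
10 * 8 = 80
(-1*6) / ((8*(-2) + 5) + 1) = 3 / 5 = 0.60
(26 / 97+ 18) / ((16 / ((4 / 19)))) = 443 / 1843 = 0.24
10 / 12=5 / 6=0.83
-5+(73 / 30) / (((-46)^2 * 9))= -2856527 / 571320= -5.00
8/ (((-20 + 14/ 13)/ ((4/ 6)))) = -104/ 369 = -0.28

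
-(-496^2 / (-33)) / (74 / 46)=-5658368 / 1221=-4634.21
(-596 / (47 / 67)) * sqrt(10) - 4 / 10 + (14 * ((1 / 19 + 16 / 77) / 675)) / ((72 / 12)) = -39932 * sqrt(10) / 47 - 56303 / 141075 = -2687.12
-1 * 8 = -8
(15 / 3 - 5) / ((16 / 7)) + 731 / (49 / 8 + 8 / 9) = 52632 / 505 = 104.22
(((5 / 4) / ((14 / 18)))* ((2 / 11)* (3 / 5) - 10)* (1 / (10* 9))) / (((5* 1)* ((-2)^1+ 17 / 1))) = -68 / 28875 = -0.00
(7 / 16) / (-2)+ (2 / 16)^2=-13 / 64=-0.20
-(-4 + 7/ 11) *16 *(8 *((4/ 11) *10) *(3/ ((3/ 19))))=3599360/ 121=29746.78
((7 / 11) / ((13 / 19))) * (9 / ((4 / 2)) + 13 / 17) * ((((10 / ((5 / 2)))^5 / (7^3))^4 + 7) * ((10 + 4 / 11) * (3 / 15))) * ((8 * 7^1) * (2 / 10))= 1855445108129934648 / 188841765837725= 9825.40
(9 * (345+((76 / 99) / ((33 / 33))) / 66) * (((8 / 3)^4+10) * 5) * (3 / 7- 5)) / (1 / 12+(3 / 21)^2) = -2252141866240 / 54351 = -41436990.42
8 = 8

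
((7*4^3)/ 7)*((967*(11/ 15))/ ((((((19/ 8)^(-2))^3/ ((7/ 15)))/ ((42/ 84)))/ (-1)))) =-3502989253379/ 1843200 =-1900493.30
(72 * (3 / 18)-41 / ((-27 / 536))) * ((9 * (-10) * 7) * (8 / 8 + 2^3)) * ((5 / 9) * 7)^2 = -1912225000 / 27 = -70823148.15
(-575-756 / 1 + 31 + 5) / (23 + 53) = -1295 / 76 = -17.04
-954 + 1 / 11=-10493 / 11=-953.91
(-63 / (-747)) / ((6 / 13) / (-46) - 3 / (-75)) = 7475 / 2656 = 2.81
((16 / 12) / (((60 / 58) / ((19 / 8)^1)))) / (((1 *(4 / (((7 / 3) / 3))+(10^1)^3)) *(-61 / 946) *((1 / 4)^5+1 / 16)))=-233518208 / 313849575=-0.74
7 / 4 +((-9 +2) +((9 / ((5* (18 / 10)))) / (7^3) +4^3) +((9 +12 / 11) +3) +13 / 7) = 1112295 / 15092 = 73.70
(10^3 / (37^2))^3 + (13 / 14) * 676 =11280801841146 / 17960084863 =628.10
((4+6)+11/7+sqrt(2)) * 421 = 421 * sqrt(2)+34101/7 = 5466.96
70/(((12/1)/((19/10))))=133/12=11.08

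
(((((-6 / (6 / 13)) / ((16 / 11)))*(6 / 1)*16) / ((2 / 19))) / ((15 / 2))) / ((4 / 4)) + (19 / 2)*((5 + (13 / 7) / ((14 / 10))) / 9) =-2381669 / 2205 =-1080.12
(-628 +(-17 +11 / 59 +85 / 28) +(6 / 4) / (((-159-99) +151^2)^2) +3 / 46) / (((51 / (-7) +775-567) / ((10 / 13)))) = -12390872452114543 / 5038287402203458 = -2.46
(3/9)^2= 1/9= 0.11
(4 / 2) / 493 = 2 / 493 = 0.00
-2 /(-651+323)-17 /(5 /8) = -27.19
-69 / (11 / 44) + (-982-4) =-1262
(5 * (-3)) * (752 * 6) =-67680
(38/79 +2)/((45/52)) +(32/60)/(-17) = 171368/60435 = 2.84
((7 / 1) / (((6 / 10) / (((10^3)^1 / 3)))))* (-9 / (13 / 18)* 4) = -2520000 / 13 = -193846.15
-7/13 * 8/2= -28/13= -2.15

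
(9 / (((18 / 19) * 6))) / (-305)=-19 / 3660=-0.01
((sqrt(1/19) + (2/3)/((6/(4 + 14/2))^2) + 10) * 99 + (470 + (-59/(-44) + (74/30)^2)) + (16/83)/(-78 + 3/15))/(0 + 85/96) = 9504 * sqrt(19)/1615 + 4319648405656/2264125875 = 1933.52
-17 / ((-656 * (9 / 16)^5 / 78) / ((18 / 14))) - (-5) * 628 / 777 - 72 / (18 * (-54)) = 166763926 / 3317679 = 50.27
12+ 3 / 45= 181 / 15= 12.07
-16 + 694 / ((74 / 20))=6348 / 37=171.57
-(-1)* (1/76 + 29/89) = 0.34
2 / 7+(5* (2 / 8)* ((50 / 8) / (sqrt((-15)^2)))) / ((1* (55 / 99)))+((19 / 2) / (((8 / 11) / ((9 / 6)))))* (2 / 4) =4937 / 448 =11.02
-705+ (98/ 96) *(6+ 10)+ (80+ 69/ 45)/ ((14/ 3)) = -671.20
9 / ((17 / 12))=108 / 17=6.35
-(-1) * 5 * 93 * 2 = 930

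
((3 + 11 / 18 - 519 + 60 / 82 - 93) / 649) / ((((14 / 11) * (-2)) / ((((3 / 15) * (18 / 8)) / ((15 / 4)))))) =448451 / 10159800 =0.04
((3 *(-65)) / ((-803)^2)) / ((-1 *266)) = 195 / 171519194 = 0.00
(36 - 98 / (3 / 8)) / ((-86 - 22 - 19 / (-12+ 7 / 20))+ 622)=-78754 / 180213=-0.44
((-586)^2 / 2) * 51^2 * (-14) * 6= -37513265832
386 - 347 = 39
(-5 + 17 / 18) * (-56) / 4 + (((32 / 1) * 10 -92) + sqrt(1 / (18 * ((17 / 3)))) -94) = sqrt(102) / 102 + 1717 / 9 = 190.88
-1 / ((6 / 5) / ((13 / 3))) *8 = -260 / 9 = -28.89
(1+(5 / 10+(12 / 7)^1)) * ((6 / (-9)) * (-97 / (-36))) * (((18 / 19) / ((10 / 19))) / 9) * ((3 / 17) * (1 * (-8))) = 194 / 119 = 1.63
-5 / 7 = -0.71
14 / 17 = 0.82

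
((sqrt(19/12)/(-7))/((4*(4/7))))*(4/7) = -sqrt(57)/168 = -0.04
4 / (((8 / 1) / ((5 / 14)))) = 5 / 28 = 0.18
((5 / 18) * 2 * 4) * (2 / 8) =5 / 9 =0.56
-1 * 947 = -947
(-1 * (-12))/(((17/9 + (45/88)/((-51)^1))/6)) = 969408/25297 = 38.32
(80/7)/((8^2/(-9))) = -45/28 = -1.61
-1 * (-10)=10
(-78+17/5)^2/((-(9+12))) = -139129/525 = -265.01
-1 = -1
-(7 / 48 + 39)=-1879 / 48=-39.15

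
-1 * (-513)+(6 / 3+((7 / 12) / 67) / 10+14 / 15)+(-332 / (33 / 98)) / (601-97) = 409105909 / 795960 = 513.98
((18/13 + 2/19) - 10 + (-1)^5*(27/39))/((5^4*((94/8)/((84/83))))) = -763728/602216875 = -0.00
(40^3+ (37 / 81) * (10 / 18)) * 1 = 46656185 / 729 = 64000.25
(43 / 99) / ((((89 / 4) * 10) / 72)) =688 / 4895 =0.14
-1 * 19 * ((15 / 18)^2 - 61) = 41249 / 36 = 1145.81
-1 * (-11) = 11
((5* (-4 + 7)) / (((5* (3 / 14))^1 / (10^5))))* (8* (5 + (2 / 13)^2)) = 9508800000 / 169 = 56265088.76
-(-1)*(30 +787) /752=817 /752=1.09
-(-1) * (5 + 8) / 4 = 13 / 4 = 3.25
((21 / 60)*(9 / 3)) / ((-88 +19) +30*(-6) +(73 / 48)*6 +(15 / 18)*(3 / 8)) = -84 / 19165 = -0.00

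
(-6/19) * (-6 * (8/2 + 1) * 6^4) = 233280/19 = 12277.89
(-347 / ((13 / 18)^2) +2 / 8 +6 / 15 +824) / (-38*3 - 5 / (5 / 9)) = -538757 / 415740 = -1.30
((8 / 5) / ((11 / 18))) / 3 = 48 / 55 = 0.87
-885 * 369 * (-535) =174712275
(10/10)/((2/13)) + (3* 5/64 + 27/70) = 7.12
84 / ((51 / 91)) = 2548 / 17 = 149.88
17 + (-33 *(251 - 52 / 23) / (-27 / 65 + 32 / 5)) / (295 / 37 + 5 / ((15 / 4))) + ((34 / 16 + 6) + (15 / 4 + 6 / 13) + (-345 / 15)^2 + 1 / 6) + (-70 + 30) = 1070158524583 / 2883582312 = 371.12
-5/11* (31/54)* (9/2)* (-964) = 37355/33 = 1131.97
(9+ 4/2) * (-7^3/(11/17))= -5831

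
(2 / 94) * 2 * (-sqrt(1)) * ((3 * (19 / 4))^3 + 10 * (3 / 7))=-1298271 / 10528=-123.32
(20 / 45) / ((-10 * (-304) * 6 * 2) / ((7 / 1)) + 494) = 14 / 179721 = 0.00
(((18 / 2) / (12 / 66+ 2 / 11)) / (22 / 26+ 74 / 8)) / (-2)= -1.23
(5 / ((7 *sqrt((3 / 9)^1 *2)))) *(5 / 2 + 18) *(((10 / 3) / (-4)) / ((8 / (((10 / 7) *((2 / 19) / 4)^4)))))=-5125 *sqrt(6) / 9808479744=-0.00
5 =5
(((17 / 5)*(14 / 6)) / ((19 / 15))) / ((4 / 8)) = 238 / 19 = 12.53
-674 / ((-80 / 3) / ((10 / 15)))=337 / 20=16.85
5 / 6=0.83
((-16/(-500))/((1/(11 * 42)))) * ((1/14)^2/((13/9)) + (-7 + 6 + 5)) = 673266/11375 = 59.19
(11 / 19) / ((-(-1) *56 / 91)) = 143 / 152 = 0.94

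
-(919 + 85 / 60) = -920.42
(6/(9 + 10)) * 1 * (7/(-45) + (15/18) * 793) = 59461/285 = 208.64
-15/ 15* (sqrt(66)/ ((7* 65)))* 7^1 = -sqrt(66)/ 65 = -0.12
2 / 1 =2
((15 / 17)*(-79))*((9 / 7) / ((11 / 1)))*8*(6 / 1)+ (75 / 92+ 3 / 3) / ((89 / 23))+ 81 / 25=-4512876601 / 11650100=-387.37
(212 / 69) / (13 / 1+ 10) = 212 / 1587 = 0.13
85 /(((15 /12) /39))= 2652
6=6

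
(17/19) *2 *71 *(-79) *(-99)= 18879894/19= 993678.63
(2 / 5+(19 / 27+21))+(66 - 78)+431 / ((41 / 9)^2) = 7005869 / 226935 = 30.87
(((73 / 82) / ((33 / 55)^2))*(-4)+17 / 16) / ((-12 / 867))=15064703 / 23616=637.90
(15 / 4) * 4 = 15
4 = 4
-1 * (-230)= 230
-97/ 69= -1.41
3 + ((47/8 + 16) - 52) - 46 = -585/8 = -73.12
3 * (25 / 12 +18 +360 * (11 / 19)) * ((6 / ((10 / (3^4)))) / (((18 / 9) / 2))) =33315.94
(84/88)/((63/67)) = 67/66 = 1.02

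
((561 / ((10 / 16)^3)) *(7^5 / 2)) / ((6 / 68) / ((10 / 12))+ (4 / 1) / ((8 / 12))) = 13677939968 / 4325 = 3162529.47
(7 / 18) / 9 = 7 / 162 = 0.04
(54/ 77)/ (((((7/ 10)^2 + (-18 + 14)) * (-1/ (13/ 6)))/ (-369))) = -12300/ 77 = -159.74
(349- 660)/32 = -311/32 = -9.72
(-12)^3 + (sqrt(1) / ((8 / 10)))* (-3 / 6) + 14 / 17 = -234981 / 136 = -1727.80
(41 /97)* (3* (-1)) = -123 /97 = -1.27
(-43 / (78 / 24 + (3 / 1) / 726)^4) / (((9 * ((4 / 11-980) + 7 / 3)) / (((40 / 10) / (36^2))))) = 6489072045632 / 48224939486825390625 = 0.00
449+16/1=465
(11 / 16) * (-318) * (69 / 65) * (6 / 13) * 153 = -55392579 / 3380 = -16388.34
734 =734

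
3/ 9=1/ 3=0.33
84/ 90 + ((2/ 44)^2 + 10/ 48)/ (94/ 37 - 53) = 8396183/ 9036280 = 0.93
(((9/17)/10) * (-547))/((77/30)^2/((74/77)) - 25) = 1.60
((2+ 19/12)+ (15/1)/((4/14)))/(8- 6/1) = 673/24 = 28.04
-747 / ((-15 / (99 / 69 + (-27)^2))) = 836640 / 23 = 36375.65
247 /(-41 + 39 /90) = -7410 /1217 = -6.09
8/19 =0.42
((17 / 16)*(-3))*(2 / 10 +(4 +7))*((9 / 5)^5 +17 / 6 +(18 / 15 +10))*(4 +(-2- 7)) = 73472861 / 12500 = 5877.83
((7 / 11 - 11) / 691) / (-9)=38 / 22803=0.00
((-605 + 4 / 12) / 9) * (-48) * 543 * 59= 309947296 / 3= 103315765.33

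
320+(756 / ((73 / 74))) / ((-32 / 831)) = -5717743 / 292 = -19581.31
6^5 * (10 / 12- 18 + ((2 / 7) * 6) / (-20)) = -4695408 / 35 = -134154.51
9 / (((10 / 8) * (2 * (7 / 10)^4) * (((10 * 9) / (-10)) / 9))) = -36000 / 2401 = -14.99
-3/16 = -0.19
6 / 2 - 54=-51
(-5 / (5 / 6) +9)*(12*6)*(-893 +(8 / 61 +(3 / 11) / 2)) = -129389076 / 671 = -192830.22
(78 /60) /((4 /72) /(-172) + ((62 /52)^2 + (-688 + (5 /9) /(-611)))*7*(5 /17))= -301929316 /328300743245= -0.00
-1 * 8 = -8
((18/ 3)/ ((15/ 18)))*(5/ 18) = 2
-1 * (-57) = 57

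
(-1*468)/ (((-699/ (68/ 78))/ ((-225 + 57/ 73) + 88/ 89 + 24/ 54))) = -1771667104/ 13624209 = -130.04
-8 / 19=-0.42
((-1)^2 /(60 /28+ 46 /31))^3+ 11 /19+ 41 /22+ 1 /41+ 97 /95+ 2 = 12110796259283 /2198369747530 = 5.51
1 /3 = 0.33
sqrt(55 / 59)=sqrt(3245) / 59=0.97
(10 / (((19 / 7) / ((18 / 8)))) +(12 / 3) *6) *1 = 1227 / 38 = 32.29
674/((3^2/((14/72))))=2359/162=14.56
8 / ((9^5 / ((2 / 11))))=16 / 649539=0.00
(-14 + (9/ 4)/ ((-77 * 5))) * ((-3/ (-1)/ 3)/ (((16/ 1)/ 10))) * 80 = -107845/ 154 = -700.29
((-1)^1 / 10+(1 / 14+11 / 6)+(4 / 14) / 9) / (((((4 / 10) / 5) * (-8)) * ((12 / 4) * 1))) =-5785 / 6048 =-0.96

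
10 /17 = 0.59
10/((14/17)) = 85/7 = 12.14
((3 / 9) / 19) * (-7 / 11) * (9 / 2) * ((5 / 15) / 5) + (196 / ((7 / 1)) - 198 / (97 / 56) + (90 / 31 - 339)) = -2654686799 / 6284630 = -422.41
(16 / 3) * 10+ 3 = 169 / 3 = 56.33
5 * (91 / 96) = 455 / 96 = 4.74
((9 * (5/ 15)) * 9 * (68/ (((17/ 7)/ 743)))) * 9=5055372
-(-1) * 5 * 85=425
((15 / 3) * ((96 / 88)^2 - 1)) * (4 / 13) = 460 / 1573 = 0.29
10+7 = 17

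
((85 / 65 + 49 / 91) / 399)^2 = 64 / 2989441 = 0.00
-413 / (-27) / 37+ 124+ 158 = 282131 / 999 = 282.41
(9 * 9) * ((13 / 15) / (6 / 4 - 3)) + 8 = -194 / 5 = -38.80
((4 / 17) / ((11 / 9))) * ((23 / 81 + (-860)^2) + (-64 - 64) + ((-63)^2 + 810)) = 241137416 / 1683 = 143278.32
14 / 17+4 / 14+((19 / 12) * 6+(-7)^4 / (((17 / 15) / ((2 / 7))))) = 146585 / 238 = 615.90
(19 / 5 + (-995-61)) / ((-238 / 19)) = 99959 / 1190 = 84.00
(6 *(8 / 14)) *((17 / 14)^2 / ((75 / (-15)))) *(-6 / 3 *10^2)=69360 / 343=202.22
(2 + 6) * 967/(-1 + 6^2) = 7736/35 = 221.03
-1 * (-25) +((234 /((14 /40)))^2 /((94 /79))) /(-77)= -860711525 /177331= -4853.70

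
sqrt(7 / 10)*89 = 89*sqrt(70) / 10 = 74.46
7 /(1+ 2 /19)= 19 /3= 6.33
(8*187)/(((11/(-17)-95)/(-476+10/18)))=7436.35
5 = 5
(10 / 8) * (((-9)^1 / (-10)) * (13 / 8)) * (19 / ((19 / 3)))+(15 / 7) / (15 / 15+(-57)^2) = 798621 / 145600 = 5.49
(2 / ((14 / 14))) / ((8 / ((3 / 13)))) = 3 / 52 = 0.06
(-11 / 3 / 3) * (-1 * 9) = 11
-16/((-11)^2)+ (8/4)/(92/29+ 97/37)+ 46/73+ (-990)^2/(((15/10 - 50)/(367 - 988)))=66846875402980648/5326731817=12549322.49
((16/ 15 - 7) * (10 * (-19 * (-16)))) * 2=-36074.67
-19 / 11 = -1.73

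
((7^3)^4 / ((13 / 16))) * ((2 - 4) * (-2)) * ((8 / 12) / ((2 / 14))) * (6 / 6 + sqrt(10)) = 12401793332096 / 39 + 12401793332096 * sqrt(10) / 39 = 1323582239287.39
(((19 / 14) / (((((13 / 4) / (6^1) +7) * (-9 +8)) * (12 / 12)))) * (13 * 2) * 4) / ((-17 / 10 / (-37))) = -8773440 / 21539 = -407.33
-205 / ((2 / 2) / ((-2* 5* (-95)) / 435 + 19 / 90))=-490.98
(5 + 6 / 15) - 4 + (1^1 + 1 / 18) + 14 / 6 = 431 / 90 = 4.79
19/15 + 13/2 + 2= 293/30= 9.77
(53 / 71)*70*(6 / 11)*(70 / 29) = 1558200 / 22649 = 68.80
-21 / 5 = -4.20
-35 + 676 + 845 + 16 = 1502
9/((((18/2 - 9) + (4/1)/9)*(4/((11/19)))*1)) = 891/304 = 2.93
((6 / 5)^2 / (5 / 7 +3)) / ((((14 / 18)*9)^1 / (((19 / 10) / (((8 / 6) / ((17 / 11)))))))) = 8721 / 71500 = 0.12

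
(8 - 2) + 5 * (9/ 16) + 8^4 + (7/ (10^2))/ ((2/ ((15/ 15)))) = 1641939/ 400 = 4104.85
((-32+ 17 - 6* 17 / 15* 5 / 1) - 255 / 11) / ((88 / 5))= -1985 / 484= -4.10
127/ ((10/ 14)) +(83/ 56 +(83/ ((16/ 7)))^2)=13421003/ 8960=1497.88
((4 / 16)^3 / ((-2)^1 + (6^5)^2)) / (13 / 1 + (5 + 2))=1 / 77396702720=0.00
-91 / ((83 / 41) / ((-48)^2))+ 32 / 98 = -421213648 / 4067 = -103568.64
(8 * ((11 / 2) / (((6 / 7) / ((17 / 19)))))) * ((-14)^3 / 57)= -7183792 / 3249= -2211.08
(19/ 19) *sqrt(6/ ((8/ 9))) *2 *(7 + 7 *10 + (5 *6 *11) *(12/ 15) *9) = 7359 *sqrt(3) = 12746.16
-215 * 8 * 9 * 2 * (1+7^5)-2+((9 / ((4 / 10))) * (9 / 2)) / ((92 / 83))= -191498217361 / 368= -520375590.65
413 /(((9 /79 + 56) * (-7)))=-4661 /4433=-1.05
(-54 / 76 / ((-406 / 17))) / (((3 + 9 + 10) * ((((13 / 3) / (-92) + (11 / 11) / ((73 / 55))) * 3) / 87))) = 0.06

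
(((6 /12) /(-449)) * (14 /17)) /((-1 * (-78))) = -7 /595374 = -0.00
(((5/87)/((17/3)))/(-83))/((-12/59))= 295/491028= 0.00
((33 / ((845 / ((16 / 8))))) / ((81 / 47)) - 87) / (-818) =1983871 / 18662670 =0.11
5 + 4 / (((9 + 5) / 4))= 43 / 7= 6.14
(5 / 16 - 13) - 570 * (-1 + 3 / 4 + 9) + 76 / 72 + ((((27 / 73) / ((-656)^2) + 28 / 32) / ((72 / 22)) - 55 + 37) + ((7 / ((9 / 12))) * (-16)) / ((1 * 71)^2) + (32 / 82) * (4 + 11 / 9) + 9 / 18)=-28586759245901255 / 5700982883328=-5014.36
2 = 2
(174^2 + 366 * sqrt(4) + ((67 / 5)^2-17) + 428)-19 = 789489 / 25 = 31579.56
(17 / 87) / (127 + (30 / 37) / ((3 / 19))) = 629 / 425343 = 0.00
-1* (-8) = 8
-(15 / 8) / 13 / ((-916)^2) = -15 / 87261824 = -0.00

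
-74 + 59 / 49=-3567 / 49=-72.80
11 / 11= 1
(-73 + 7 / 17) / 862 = -617 / 7327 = -0.08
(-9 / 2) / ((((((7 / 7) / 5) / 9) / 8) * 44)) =-405 / 11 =-36.82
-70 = -70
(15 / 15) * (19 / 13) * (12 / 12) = 19 / 13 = 1.46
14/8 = 7/4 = 1.75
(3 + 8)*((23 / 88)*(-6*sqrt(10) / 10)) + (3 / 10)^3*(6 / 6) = 27 / 1000 - 69*sqrt(10) / 40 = -5.43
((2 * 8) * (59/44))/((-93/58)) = -13688/1023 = -13.38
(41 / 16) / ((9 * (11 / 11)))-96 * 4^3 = -884695 / 144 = -6143.72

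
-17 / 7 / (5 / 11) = -187 / 35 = -5.34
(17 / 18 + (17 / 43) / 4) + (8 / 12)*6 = 7807 / 1548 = 5.04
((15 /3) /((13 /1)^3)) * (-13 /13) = -5 /2197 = -0.00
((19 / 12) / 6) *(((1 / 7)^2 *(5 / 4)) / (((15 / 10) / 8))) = 95 / 2646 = 0.04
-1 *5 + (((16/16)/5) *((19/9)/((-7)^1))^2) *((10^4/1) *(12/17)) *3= 2850515/7497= 380.22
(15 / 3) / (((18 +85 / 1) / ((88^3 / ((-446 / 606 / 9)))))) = -9291870720 / 22969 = -404539.63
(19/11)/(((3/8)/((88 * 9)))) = 3648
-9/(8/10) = -45/4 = -11.25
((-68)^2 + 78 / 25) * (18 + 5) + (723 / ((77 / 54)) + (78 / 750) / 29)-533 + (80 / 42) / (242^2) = 118585258573798 / 1114546125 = 106397.80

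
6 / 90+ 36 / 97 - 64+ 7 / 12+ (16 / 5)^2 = -511567 / 9700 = -52.74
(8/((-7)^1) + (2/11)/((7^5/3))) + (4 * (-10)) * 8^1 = -59371922/184877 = -321.14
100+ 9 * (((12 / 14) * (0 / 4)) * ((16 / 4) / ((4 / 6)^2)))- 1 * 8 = 92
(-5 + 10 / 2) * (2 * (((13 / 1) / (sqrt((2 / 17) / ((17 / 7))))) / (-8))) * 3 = 0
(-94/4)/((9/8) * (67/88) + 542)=-16544/382171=-0.04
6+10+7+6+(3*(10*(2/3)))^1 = 49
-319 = -319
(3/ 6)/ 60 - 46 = -45.99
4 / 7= 0.57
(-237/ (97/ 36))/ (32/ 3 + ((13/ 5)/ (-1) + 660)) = -0.13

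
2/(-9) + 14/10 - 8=-307/45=-6.82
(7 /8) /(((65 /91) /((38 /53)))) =0.88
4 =4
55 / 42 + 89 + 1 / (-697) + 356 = 13065223 / 29274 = 446.31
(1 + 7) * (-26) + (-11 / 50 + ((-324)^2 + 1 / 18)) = 23572763 / 225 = 104767.84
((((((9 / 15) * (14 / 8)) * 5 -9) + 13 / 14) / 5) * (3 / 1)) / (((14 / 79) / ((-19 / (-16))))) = -355737 / 31360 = -11.34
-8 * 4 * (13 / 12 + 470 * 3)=-135464 / 3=-45154.67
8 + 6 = 14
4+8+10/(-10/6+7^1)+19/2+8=251/8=31.38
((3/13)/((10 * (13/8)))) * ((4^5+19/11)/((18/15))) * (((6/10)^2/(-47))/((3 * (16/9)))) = -0.02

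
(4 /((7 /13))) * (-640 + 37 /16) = -132639 /28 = -4737.11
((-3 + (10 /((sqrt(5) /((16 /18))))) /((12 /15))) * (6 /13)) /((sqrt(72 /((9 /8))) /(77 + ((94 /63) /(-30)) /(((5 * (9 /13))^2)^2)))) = -149190317879 /11194706250 + 298380635758 * sqrt(5) /30225706875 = 8.75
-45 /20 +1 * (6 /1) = 3.75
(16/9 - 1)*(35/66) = 245/594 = 0.41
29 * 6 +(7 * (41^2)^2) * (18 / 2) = 178023117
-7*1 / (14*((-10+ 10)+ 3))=-1 / 6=-0.17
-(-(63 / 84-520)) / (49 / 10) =-10385 / 98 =-105.97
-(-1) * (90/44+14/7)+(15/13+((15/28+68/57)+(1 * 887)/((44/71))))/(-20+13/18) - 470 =-7132179441/13199186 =-540.35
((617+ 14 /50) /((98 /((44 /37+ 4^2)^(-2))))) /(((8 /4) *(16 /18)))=2640801 /220225600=0.01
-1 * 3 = -3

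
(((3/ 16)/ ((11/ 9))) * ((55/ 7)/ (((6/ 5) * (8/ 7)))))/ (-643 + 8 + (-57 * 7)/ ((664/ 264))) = -18675/ 16863232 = -0.00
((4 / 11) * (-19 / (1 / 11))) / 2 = -38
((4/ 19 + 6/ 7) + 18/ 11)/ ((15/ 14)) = 7912/ 3135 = 2.52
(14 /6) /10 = 7 /30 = 0.23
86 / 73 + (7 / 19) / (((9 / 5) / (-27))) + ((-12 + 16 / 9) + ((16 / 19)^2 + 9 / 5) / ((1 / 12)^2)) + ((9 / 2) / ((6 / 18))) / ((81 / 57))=356.25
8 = 8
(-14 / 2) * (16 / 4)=-28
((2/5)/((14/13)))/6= 13/210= 0.06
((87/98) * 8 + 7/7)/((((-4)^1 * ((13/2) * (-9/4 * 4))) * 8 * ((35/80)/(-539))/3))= -4367/273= -16.00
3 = 3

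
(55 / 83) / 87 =0.01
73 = 73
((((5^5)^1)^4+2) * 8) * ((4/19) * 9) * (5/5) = 27465820312500576/19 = 1445569490131609.26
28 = 28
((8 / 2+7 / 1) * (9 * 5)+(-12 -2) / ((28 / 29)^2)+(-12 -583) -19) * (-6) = 22515 / 28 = 804.11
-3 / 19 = -0.16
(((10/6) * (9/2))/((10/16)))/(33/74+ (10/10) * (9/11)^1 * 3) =3256/787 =4.14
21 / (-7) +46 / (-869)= -2653 / 869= -3.05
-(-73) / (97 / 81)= 5913 / 97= 60.96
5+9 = 14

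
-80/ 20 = -4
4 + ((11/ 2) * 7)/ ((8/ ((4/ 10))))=237/ 40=5.92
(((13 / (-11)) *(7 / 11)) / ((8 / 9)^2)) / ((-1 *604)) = 7371 / 4677376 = 0.00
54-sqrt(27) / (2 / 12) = 22.82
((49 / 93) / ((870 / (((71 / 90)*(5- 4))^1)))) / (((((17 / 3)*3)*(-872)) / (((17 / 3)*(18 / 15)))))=-0.00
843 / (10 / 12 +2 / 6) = 5058 / 7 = 722.57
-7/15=-0.47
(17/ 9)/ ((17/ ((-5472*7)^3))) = -6244387946496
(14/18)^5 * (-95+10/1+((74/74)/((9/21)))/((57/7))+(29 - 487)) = -1559756828/10097379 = -154.47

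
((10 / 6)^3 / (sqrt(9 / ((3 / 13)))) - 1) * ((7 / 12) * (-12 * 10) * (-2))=-140+ 17500 * sqrt(39) / 1053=-36.21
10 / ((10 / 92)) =92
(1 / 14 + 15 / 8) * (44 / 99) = 109 / 126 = 0.87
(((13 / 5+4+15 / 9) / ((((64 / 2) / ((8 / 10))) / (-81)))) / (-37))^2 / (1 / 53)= 37130157 / 3422500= 10.85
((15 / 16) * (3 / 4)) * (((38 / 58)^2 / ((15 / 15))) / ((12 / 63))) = 341145 / 215296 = 1.58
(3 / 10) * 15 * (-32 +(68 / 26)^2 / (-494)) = -6013593 / 41743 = -144.06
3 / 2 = 1.50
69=69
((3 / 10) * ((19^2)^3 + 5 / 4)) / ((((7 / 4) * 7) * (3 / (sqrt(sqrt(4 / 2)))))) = 188183529 * 2^(1 / 4) / 490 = 456712.64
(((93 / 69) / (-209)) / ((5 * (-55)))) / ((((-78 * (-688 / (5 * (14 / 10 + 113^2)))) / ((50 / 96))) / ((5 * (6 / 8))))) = 824755 / 15133820416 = 0.00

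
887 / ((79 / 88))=78056 / 79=988.05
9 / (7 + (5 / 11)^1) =1.21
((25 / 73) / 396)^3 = 15625 / 24157619589312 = 0.00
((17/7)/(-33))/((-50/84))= 34/275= 0.12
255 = 255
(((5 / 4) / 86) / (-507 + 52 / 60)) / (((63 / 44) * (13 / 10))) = -0.00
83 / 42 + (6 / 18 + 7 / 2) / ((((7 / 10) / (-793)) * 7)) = -60603 / 98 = -618.40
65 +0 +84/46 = 1537/23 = 66.83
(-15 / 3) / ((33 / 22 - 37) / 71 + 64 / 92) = -230 / 9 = -25.56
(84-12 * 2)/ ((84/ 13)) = 65/ 7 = 9.29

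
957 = 957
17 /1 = 17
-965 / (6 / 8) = -1286.67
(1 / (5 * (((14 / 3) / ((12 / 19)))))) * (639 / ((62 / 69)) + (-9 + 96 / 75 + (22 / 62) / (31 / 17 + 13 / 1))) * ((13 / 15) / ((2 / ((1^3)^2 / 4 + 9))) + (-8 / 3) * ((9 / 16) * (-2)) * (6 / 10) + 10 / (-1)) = -69103955327 / 865830000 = -79.81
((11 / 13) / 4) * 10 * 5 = 275 / 26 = 10.58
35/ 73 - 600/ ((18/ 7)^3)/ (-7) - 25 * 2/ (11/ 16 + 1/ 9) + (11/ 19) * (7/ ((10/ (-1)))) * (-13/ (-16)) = -71215385797/ 1240310880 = -57.42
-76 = -76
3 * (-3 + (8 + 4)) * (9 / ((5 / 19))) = 4617 / 5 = 923.40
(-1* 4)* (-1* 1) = 4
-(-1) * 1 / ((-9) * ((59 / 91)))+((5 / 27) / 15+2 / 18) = -229 / 4779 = -0.05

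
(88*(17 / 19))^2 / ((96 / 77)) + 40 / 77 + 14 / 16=3318229513 / 667128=4973.90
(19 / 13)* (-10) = -190 / 13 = -14.62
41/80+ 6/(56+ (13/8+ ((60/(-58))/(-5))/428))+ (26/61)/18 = 8045669447/12565468080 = 0.64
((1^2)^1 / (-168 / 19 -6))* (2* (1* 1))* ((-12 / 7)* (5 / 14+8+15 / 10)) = 5244 / 2303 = 2.28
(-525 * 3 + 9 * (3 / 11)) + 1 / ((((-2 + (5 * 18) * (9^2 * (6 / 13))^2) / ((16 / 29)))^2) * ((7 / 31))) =-1572.55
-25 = -25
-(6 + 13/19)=-127/19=-6.68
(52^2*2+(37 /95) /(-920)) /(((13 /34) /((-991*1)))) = -7962888919061 /568100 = -14016702.90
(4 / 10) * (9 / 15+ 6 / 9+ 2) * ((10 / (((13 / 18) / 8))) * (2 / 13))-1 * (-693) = 604401 / 845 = 715.27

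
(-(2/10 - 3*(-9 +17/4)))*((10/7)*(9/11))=-2601/154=-16.89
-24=-24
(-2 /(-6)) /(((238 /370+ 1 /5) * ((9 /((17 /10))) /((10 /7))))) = 3145 /29484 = 0.11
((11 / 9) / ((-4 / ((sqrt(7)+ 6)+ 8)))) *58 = -2233 / 9 - 319 *sqrt(7) / 18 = -295.00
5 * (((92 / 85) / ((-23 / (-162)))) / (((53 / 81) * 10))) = 26244 / 4505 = 5.83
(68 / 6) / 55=34 / 165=0.21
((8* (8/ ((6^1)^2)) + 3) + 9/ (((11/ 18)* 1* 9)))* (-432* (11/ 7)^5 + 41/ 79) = -3489743745035/ 131447547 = -26548.56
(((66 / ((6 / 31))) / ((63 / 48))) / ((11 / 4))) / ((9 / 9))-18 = 1606 / 21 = 76.48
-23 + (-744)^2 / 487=542335 / 487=1113.62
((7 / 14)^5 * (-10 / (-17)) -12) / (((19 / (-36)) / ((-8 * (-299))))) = 17539938 / 323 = 54303.21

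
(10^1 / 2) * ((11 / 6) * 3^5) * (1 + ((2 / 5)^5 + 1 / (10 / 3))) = 7296399 / 2500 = 2918.56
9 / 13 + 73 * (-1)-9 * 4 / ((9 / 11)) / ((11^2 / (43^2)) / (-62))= 41614.24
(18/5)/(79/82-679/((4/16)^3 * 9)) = -13284/17813405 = -0.00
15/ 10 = 3/ 2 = 1.50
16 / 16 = 1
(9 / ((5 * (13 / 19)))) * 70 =2394 / 13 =184.15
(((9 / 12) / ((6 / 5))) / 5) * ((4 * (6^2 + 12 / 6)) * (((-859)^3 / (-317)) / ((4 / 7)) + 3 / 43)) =3624929768377 / 54524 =66483195.81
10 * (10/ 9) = 100/ 9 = 11.11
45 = 45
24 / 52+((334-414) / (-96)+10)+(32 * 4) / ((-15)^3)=11.26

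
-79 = -79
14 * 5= 70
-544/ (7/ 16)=-8704/ 7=-1243.43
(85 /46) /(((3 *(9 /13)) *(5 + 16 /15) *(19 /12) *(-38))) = -425 /174363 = -0.00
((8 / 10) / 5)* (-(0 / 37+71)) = -284 / 25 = -11.36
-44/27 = -1.63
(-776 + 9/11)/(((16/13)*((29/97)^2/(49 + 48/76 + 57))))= -1056556020767/1406152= -751381.09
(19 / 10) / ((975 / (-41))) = -779 / 9750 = -0.08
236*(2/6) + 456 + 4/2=1610/3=536.67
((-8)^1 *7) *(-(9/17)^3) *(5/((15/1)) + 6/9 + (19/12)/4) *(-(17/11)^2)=-113967/4114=-27.70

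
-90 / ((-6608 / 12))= 135 / 826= 0.16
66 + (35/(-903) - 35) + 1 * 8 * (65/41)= 230834/5289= 43.64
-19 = -19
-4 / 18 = -2 / 9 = -0.22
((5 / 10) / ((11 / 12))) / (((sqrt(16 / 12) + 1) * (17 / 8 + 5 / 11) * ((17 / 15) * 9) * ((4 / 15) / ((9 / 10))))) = 0.03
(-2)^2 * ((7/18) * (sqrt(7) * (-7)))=-98 * sqrt(7)/9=-28.81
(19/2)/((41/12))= 114/41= 2.78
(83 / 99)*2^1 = 166 / 99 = 1.68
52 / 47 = 1.11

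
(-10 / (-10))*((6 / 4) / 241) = 3 / 482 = 0.01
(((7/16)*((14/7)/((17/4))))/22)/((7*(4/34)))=1/88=0.01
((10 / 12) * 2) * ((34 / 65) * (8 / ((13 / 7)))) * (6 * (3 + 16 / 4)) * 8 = 213248 / 169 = 1261.82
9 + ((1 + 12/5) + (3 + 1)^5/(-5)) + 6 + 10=-882/5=-176.40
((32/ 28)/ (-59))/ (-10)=4/ 2065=0.00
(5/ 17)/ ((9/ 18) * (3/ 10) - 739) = -0.00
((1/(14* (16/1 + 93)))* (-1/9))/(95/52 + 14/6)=-26/1485561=-0.00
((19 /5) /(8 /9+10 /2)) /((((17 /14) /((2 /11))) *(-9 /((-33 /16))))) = 399 /18020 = 0.02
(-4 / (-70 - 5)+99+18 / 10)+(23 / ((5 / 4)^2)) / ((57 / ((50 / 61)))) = 8785076 / 86925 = 101.07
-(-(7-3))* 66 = 264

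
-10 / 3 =-3.33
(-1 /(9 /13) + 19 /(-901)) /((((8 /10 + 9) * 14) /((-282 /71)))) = 2792740 /65826159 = 0.04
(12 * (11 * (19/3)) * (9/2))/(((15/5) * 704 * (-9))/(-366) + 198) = 1159/77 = 15.05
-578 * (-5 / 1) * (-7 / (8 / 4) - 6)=-27455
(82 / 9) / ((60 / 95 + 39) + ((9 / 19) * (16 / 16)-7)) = 1558 / 5661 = 0.28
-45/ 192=-15/ 64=-0.23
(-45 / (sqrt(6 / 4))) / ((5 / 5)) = -15 * sqrt(6) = -36.74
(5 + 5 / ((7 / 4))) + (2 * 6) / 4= 76 / 7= 10.86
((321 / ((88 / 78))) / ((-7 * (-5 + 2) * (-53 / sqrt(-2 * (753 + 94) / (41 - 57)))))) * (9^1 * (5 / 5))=-37557 * sqrt(14) / 5936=-23.67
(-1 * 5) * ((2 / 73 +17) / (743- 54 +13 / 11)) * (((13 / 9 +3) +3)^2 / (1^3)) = -306890485 / 44891496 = -6.84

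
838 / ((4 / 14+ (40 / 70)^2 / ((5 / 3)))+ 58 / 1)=102655 / 7164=14.33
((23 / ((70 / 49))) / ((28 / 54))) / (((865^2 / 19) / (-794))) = -4684203 / 7482250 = -0.63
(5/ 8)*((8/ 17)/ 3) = 5/ 51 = 0.10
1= 1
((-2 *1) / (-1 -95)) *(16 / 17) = 1 / 51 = 0.02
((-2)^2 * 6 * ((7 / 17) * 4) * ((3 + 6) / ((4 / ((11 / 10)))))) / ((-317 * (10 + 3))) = -8316 / 350285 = -0.02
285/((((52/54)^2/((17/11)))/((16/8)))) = 3532005/3718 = 949.97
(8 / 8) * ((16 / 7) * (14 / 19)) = 1.68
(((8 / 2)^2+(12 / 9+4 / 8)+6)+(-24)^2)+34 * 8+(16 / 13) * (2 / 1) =68195 / 78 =874.29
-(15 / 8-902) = 7201 / 8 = 900.12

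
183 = 183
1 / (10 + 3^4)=1 / 91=0.01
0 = 0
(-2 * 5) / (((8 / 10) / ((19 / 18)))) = -475 / 36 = -13.19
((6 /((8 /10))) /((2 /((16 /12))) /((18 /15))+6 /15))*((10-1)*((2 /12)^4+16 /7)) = 518575 /5544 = 93.54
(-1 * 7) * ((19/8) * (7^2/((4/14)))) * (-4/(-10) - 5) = 1049237/80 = 13115.46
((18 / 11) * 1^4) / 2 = 9 / 11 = 0.82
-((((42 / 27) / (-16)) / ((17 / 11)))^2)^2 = -35153041 / 2244531326976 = -0.00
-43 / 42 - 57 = -2437 / 42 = -58.02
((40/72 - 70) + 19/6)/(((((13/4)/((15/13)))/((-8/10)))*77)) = 9544/39039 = 0.24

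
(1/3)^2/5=0.02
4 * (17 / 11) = 6.18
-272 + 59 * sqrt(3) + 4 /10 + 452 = 59 * sqrt(3) + 902 /5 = 282.59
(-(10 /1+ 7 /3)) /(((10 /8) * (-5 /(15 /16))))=37 /20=1.85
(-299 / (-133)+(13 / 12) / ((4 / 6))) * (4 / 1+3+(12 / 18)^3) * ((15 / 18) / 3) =7.85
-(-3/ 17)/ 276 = 1/ 1564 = 0.00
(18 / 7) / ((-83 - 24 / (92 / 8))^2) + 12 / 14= 3284088 / 3829849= 0.86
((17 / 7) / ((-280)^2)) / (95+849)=17 / 518067200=0.00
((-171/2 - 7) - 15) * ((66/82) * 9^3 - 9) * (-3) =7639380/41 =186326.34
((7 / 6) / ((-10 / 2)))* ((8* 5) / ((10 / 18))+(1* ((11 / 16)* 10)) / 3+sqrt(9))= -2597 / 144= -18.03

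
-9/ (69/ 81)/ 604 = -243/ 13892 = -0.02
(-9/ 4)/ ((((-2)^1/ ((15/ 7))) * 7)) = 135/ 392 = 0.34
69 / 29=2.38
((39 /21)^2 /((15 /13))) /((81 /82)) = 180154 /59535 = 3.03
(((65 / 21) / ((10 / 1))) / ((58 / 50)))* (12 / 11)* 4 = 2600 / 2233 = 1.16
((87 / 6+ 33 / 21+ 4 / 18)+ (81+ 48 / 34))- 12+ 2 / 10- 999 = -9768533 / 10710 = -912.09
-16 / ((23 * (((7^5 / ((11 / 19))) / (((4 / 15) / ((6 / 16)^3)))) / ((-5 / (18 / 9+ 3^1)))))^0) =-16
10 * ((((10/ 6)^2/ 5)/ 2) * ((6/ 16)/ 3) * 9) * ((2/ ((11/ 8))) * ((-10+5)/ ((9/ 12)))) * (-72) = 24000/ 11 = 2181.82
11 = 11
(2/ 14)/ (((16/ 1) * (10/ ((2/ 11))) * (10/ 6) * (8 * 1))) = 3/ 246400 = 0.00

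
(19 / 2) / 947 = 19 / 1894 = 0.01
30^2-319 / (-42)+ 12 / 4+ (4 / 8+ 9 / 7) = 19160 / 21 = 912.38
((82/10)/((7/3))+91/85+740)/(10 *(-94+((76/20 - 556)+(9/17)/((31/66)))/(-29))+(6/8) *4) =-132760724/133186865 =-1.00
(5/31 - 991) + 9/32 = -982633/992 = -990.56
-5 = -5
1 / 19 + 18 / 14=178 / 133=1.34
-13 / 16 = -0.81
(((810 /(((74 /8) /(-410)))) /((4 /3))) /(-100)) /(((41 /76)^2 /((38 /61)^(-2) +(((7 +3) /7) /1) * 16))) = 249888564 /10619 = 23532.21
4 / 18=2 / 9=0.22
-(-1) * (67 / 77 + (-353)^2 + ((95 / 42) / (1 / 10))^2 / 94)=56823834995 / 455994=124615.31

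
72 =72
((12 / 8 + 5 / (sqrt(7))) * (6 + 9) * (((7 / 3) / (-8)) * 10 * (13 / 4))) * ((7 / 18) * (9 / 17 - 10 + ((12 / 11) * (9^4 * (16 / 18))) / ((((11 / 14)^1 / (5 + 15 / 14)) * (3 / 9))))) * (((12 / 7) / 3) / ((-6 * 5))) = 138029327345 / 592416 + 98592376675 * sqrt(7) / 888624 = 526538.67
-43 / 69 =-0.62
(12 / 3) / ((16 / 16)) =4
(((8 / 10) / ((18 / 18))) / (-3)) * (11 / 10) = -22 / 75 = -0.29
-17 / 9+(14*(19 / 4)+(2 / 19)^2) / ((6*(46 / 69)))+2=435077 / 25992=16.74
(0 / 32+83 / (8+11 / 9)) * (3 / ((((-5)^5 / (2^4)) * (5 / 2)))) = -864 / 15625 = -0.06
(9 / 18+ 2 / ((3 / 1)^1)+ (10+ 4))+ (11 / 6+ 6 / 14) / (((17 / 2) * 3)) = 32677 / 2142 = 15.26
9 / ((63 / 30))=30 / 7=4.29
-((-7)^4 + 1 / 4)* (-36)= 86445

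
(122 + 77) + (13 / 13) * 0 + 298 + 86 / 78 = 19426 / 39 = 498.10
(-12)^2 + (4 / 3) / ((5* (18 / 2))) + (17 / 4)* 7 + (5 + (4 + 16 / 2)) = 103021 / 540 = 190.78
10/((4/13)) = 65/2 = 32.50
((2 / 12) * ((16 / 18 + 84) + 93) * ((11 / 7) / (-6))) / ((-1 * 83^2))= 17611 / 15624252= 0.00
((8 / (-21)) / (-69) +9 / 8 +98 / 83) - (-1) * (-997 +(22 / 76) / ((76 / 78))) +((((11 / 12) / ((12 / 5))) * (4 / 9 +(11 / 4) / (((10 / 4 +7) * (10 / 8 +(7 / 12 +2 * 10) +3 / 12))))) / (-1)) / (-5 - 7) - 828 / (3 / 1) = -2525666179666055 / 1988123193504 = -1270.38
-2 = -2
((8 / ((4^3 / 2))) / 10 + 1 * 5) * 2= 201 / 20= 10.05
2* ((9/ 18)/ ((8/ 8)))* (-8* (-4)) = 32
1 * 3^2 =9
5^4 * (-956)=-597500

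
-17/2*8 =-68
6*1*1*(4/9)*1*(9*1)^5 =157464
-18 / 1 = -18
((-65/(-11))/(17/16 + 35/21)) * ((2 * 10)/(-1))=-62400/1441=-43.30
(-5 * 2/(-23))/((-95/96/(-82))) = 15744/437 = 36.03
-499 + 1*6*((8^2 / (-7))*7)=-883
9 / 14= 0.64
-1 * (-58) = 58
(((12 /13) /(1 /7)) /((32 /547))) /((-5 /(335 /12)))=-256543 /416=-616.69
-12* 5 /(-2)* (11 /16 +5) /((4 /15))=20475 /32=639.84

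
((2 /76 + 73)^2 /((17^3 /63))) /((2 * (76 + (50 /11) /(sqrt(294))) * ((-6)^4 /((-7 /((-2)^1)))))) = 745731091875 /613768993172096 - 80706828125 * sqrt(6) /46646443481079296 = 0.00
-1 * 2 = -2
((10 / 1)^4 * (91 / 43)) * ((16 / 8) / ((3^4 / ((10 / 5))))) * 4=14560000 / 3483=4180.30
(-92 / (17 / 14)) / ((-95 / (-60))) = -15456 / 323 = -47.85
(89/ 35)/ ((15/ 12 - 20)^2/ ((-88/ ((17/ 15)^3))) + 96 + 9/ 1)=375936/ 14663425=0.03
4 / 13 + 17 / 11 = 265 / 143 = 1.85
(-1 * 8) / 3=-8 / 3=-2.67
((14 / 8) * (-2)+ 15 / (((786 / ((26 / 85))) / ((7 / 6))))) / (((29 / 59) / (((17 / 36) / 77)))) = -98353 / 2256606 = -0.04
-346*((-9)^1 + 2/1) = 2422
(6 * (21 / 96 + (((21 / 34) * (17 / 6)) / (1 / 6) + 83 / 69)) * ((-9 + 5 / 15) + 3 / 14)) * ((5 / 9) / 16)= -46723325 / 2225664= -20.99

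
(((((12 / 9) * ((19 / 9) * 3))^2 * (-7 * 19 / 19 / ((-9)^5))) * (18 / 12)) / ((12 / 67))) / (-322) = -24187 / 110008287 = -0.00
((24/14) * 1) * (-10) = -120/7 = -17.14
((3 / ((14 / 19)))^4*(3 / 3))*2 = 10556001 / 19208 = 549.56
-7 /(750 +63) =-7 /813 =-0.01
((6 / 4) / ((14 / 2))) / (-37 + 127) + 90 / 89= 37889 / 37380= 1.01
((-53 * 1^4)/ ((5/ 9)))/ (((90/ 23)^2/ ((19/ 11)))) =-532703/ 49500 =-10.76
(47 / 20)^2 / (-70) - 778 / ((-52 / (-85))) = -462938717 / 364000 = -1271.81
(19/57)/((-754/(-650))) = 0.29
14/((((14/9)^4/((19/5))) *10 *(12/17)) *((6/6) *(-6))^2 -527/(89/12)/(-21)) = 0.04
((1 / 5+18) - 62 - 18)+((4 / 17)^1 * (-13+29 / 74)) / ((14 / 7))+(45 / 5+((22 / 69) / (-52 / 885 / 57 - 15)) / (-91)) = -54.28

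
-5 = -5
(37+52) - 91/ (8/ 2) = 265/ 4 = 66.25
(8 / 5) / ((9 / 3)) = 8 / 15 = 0.53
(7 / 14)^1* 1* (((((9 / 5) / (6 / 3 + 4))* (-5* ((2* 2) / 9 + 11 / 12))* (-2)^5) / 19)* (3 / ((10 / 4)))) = 196 / 95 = 2.06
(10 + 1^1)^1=11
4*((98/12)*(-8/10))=-26.13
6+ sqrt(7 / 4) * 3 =3 * sqrt(7) / 2+ 6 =9.97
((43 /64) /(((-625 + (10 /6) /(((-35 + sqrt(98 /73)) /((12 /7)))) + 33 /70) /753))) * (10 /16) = -22130509181018175 /43715662898202368 + 991606875 * sqrt(146) /5464457862275296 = -0.51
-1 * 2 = -2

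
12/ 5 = 2.40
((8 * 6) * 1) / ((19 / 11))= 528 / 19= 27.79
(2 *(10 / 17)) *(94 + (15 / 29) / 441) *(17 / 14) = 4007270 / 29841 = 134.29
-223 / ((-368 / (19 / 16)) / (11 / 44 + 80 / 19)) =75597 / 23552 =3.21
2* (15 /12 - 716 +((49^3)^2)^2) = 766324925522265654745 /2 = 383162462761132827372.50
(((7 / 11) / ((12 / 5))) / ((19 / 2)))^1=35 / 1254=0.03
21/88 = 0.24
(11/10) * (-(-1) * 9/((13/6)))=297/65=4.57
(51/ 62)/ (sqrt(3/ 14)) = 17 * sqrt(42)/ 62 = 1.78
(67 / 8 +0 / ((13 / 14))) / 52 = 67 / 416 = 0.16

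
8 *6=48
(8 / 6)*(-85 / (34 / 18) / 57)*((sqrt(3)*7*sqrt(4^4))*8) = -17920*sqrt(3) / 19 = -1633.60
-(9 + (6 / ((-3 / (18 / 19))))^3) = -15075 / 6859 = -2.20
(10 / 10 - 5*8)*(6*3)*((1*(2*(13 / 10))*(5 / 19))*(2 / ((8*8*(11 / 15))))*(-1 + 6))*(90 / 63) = -1711125 / 11704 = -146.20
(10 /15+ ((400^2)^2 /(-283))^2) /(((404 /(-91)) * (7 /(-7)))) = 89456640000000007288099 /48533934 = 1843177188150459.99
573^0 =1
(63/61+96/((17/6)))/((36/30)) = 60345/2074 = 29.10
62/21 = 2.95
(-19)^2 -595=-234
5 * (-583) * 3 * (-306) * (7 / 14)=1337985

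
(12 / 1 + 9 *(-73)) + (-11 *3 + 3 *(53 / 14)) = -9333 / 14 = -666.64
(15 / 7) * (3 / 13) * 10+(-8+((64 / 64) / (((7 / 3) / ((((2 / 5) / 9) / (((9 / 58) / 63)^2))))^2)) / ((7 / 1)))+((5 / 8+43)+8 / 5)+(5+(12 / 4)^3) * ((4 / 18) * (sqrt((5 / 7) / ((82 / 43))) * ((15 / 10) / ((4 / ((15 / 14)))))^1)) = 10 * sqrt(123410) / 2009+230682361919 / 163800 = 1408318.98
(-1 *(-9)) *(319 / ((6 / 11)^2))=38599 / 4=9649.75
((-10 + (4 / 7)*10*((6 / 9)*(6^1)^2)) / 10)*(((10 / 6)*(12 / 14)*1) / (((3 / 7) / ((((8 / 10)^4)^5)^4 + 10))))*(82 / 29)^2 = 141432759408113960993457871658777321939403394728541718979717296 / 41739533709425776474011282601850325590930879116058349609375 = 3388.46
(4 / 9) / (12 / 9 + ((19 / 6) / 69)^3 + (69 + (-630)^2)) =31536864 / 28168198689187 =0.00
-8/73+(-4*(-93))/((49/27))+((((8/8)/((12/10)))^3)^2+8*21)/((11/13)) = 741306037453/1835773632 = 403.81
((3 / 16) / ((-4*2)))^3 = -27 / 2097152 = -0.00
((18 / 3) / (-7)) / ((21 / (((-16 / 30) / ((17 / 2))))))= 32 / 12495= 0.00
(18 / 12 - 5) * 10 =-35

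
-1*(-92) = 92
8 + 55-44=19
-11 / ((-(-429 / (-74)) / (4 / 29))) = 296 / 1131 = 0.26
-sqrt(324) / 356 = -9 / 178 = -0.05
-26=-26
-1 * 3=-3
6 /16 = 3 /8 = 0.38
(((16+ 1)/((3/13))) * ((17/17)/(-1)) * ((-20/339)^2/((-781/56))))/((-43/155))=-767312000/11578175829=-0.07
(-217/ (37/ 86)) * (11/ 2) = -102641/ 37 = -2774.08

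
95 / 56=1.70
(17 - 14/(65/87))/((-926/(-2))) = -113/30095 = -0.00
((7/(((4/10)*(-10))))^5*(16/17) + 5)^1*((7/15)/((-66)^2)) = -0.00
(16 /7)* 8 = 128 /7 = 18.29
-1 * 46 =-46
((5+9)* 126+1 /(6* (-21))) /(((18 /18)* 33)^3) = 222263 /4528062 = 0.05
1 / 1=1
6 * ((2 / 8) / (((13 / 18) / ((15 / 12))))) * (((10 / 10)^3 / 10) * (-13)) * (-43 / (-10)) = -1161 / 80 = -14.51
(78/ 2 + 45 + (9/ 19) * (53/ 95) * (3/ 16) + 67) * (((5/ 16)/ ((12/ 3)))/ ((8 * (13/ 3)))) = 13086933/ 38445056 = 0.34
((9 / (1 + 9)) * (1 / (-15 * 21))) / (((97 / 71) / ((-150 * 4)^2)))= -511200 / 679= -752.87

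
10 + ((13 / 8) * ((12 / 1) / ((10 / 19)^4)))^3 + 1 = 131291715684085604359 / 8000000000000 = 16411464.46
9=9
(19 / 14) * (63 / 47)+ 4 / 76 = 3343 / 1786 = 1.87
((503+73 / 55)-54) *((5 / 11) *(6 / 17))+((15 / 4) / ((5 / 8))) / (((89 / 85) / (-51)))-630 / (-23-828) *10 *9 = -23895026658 / 155795123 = -153.37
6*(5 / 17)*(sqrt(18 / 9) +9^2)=30*sqrt(2) / 17 +2430 / 17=145.44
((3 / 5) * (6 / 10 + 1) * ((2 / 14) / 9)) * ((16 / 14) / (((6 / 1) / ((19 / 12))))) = 152 / 33075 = 0.00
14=14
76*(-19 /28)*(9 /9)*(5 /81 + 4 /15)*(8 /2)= -27436 /405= -67.74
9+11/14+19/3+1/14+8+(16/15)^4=9031252/354375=25.49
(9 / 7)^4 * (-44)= -288684 / 2401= -120.23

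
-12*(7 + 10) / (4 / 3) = -153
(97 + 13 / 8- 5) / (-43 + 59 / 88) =-8239 / 3725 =-2.21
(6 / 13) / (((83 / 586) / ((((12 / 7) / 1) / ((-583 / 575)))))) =-24260400 / 4403399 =-5.51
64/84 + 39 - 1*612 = -12017/21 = -572.24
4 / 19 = 0.21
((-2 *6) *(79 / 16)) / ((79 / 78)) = -117 / 2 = -58.50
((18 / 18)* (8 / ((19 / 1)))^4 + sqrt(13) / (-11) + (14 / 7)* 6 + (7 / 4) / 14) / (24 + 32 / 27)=68439087 / 141789248-27* sqrt(13) / 7480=0.47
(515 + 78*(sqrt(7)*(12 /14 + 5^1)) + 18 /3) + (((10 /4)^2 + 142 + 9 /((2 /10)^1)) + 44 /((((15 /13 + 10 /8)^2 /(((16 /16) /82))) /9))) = 1832407193 /2562500 + 3198*sqrt(7) /7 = 1923.82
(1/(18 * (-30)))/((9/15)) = -1/324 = -0.00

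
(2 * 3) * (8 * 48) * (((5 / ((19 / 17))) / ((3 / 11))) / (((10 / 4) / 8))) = 2297856 / 19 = 120939.79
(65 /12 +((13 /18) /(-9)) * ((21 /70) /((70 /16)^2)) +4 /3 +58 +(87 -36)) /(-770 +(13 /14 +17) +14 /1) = -76567793 /488234250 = -0.16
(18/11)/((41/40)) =720/451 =1.60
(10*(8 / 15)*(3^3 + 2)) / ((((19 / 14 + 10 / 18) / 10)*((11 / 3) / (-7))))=-4092480 / 2651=-1543.75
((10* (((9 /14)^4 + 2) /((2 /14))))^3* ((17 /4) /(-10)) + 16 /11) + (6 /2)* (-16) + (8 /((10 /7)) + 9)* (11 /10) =-1491228.84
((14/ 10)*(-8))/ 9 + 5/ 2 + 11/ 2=304/ 45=6.76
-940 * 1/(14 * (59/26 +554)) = -12220/101241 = -0.12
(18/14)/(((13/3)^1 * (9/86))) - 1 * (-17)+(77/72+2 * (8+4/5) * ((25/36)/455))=137143/6552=20.93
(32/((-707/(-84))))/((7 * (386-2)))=0.00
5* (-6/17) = -30/17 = -1.76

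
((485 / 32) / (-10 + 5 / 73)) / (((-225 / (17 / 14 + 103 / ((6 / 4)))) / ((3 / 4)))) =4156547 / 11692800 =0.36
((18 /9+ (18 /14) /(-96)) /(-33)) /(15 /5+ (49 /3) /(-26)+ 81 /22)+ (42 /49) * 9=4481831 /581728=7.70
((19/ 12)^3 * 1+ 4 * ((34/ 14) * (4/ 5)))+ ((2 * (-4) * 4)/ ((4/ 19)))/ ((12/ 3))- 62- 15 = -6245119/ 60480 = -103.26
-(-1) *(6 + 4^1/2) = 8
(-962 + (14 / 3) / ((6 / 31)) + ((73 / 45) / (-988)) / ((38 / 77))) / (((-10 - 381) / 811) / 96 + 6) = -5140280657404 / 32856514275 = -156.45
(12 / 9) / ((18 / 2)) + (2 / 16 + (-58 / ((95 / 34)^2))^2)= 975819396539 / 17593335000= 55.47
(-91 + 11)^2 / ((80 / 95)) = 7600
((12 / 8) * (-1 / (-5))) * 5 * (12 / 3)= 6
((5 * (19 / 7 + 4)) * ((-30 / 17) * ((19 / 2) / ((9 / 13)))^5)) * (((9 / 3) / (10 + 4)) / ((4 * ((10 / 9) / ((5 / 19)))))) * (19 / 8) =-1080245915558225 / 1243662336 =-868600.65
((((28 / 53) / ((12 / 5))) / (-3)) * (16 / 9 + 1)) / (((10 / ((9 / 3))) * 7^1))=-25 / 2862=-0.01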